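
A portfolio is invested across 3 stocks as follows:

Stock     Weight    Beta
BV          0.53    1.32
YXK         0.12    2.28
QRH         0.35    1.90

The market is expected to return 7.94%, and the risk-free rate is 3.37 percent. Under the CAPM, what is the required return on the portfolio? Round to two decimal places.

β_P = Σ w_i β_i = 0.53×1.32 + 0.12×2.28 + 0.35×1.90 = 1.6382
MRP = 7.94% − 3.37% = 4.57%
E(R_P) = R_f + β_P × MRP = 3.37% + 1.6382 × 4.57% = 10.86%

10.86%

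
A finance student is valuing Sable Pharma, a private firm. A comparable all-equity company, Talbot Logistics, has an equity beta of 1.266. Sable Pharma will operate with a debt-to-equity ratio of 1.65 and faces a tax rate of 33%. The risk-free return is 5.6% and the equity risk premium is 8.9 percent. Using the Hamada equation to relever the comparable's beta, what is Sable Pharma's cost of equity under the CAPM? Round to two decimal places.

29.32%

β_L = β_U × [1 + (1 − t)(D/E)] = 1.266 × [1 + (1 − 0.33) × 1.65]
    = 1.266 × [1 + 0.67 × 1.65] = 1.266 × 2.1055 = 2.6656
E(R) = R_f + β_L × MRP = 5.6% + 2.6656 × 8.9% = 29.32%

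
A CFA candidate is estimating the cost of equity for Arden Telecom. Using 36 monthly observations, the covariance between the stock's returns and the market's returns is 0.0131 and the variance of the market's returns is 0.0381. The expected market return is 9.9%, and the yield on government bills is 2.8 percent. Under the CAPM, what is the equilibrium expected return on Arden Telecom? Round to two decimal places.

β = Cov(R_i, R_m) / Var(R_m) = 0.0131 / 0.0381 = 0.3438
MRP = 9.9% − 2.8% = 7.10%
E(R) = R_f + β × MRP = 2.8% + 0.3438 × 7.1% = 5.24%

5.24%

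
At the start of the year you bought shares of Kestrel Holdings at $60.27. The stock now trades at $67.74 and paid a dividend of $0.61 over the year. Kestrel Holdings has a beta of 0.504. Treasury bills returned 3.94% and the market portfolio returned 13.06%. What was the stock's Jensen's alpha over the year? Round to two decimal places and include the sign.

Realised HPR = (P1 + D1 − P0) / P0 = (67.74 + 0.61 − 60.27) / 60.27 = 8.08 / 60.27 = 13.4063%
MRP = 13.06% − 3.94% = 9.12%
CAPM required = R_f + β·MRP = 3.94% + 0.504 × 9.12% = 8.53648%
α = realised − required = 13.4063% − 8.53648% = +4.87%

+4.87%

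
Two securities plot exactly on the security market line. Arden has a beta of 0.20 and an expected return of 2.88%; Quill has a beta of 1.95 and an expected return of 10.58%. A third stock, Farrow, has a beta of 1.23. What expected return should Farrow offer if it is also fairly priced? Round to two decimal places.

7.41%

MRP (SML slope) = (10.58% − 2.88%) / (1.95 − 0.20) = 7.70% / 1.75 = 4.4000%
R_f (intercept) = 2.88% − 0.20 × 4.4000% = 2.0000%
E(R_Farrow) = R_f + β × MRP = 2.0000% + 1.23 × 4.4000% = 7.41%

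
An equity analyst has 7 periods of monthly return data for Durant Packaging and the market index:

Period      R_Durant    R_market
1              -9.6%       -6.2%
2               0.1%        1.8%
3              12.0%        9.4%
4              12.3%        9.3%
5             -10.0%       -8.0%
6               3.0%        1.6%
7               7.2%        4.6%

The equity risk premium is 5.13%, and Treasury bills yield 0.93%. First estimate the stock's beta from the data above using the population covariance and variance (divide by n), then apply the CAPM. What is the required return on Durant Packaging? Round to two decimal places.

7.81%

Mean R_i = (-9.6 + 0.1 + 12.0 + 12.3 − 10.0 + 3.0 + 7.2) / 7 = 2.1429%
Mean R_m = (-6.2 + 1.8 + 9.4 + 9.3 − 8.0 + 1.6 + 4.6) / 7 = 1.7857%
Σ(R_i − R̄_i)(R_m − R̄_m) = 378.0243  ⇒  Cov = 378.0243 / 7 = 54.0035
Σ(R_m − R̄_m)² = 281.9286  ⇒  Var(R_m) = 281.9286 / 7 = 40.2755
β = Cov / Var(R_m) = 54.0035 / 40.2755 = 1.3409
E(R) = R_f + β × MRP = 0.93% + 1.3409 × 5.13% = 7.81%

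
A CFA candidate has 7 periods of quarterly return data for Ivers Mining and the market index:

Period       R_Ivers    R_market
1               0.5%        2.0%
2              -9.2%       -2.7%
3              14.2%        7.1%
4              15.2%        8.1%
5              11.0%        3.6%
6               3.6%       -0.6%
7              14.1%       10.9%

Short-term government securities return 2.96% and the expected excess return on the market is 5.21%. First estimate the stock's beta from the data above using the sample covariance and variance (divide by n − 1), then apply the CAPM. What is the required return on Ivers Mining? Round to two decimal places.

11.65%

Mean R_i = (0.5 − 9.2 + 14.2 + 15.2 + 11.0 + 3.6 + 14.1) / 7 = 7.0571%
Mean R_m = (2.0 − 2.7 + 7.1 + 8.1 + 3.6 − 0.6 + 10.9) / 7 = 4.0571%
Σ(R_i − R̄_i)(R_m − R̄_m) = 240.4871  ⇒  Cov = 240.4871 / 6 = 40.0812
Σ(R_m − R̄_m)² = 144.2171  ⇒  Var(R_m) = 144.2171 / 6 = 24.0362
β = Cov / Var(R_m) = 40.0812 / 24.0362 = 1.6675
E(R) = R_f + β × MRP = 2.96% + 1.6675 × 5.21% = 11.65%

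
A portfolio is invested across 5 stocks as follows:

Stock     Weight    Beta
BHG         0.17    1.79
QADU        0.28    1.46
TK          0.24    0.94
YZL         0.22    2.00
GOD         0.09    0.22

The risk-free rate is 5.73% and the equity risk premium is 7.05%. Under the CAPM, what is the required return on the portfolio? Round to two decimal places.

β_P = Σ w_i β_i = 0.17×1.79 + 0.28×1.46 + 0.24×0.94 + 0.22×2.00 + 0.09×0.22 = 1.3985
E(R_P) = R_f + β_P × MRP = 5.73% + 1.3985 × 7.05% = 15.59%

15.59%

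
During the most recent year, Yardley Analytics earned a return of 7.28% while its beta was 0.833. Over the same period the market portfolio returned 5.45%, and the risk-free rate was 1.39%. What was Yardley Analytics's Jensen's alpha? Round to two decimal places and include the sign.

+2.51%

Market excess return = 5.45% − 1.39% = 4.06%
CAPM benchmark = R_f + β(R_m − R_f) = 1.39% + 0.833 × 4.06% = 4.77198%
α = actual − benchmark = 7.28% − 4.77198% = +2.51%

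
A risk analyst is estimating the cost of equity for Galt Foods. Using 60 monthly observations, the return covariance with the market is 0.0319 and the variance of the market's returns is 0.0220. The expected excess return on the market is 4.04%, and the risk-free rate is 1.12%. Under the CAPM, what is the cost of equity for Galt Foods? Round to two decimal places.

6.98%

β = Cov(R_i, R_m) / Var(R_m) = 0.0319 / 0.0220 = 1.4500
E(R) = R_f + β × MRP = 1.12% + 1.4500 × 4.04% = 6.98%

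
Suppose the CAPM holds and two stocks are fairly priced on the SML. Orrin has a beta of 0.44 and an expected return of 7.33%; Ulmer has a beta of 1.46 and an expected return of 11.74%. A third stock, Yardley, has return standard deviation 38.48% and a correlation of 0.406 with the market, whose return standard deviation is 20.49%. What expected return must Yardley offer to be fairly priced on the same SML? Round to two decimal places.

8.72%

MRP = (11.74% − 7.33%) / (1.46 − 0.44) = 4.3235%
R_f = 7.33% − 0.44 × 4.3235% = 5.4277%
β_Yardley = ρ·σ_i/σ_m = 0.406 × 38.48 / 20.49 = 0.7625
E(R_Yardley) = R_f + β × MRP = 5.4277% + 0.7625 × 4.3235% = 8.72%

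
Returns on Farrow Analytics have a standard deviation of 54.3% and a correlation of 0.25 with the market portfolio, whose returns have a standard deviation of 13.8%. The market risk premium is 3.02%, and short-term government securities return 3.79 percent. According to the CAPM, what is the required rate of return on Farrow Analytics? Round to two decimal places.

β = ρ × σ_i / σ_m = 0.25 × 54.3% / 13.8% = 0.9837
E(R) = 3.79% + 0.9837 × 3.02% = 6.76%

6.76%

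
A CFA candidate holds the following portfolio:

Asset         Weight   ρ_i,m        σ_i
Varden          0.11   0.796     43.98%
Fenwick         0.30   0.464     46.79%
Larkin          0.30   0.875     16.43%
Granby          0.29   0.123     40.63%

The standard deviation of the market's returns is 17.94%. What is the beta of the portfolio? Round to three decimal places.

β_Varden = 0.796 × 43.98% / 17.94% = 1.9514
β_Fenwick = 0.464 × 46.79% / 17.94% = 1.2102
β_Larkin = 0.875 × 16.43% / 17.94% = 0.8014
β_Granby = 0.123 × 40.63% / 17.94% = 0.2786
β_P = Σ w_i β_i = 0.11×1.9514 + 0.30×1.2102 + 0.30×0.8014 + 0.29×0.2786 = 0.8989

0.899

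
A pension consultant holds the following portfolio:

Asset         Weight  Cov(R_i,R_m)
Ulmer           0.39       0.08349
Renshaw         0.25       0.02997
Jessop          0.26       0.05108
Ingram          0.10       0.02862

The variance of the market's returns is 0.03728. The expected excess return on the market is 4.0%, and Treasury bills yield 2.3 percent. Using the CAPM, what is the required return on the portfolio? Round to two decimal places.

β_Ulmer = 0.08349 / 0.03728 = 2.2395
β_Renshaw = 0.02997 / 0.03728 = 0.8039
β_Jessop = 0.05108 / 0.03728 = 1.3702
β_Ingram = 0.02862 / 0.03728 = 0.7677
β_P = Σ w_i β_i = 0.39×2.2395 + 0.25×0.8039 + 0.26×1.3702 + 0.10×0.7677 = 1.5074
E(R_P) = R_f + β_P × MRP = 2.3% + 1.5074 × 4.0% = 8.33%

8.33%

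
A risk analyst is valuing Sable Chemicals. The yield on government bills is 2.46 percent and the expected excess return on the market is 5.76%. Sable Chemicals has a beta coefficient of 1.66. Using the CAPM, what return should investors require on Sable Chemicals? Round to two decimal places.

E(R) = R_f + β × MRP = 2.46% + 1.66 × 5.76% = 12.02%

12.02%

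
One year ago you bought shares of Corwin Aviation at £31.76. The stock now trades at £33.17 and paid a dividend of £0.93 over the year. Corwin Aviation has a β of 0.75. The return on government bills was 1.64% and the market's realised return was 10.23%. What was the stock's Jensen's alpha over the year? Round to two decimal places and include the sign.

-0.71%

Realised HPR = (P1 + D1 − P0) / P0 = (33.17 + 0.93 − 31.76) / 31.76 = 2.34 / 31.76 = 7.3678%
MRP = 10.23% − 1.64% = 8.59%
CAPM required = R_f + β·MRP = 1.64% + 0.75 × 8.59% = 8.0825%
α = realised − required = 7.3678% − 8.0825% = -0.71%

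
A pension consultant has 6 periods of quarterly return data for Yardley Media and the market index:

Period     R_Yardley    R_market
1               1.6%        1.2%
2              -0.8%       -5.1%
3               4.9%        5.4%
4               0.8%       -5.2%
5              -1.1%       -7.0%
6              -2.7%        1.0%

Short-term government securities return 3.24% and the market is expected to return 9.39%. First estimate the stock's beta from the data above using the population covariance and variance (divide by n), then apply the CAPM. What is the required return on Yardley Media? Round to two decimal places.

Mean R_i = (1.6 − 0.8 + 4.9 + 0.8 − 1.1 − 2.7) / 6 = 0.4500%
Mean R_m = (1.2 − 5.1 + 5.4 − 5.2 − 7.0 + 1.0) / 6 = -1.6167%
Σ(R_i − R̄_i)(R_m − R̄_m) = 37.6650  ⇒  Cov = 37.6650 / 6 = 6.2775
Σ(R_m − R̄_m)² = 117.9683  ⇒  Var(R_m) = 117.9683 / 6 = 19.6614
β = Cov / Var(R_m) = 6.2775 / 19.6614 = 0.3193
MRP = 9.39% − 3.24% = 6.15%
E(R) = R_f + β × MRP = 3.24% + 0.3193 × 6.15% = 5.20%

5.20%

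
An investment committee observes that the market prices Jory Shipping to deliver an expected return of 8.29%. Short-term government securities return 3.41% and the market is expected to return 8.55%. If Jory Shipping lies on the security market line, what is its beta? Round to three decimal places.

MRP = 8.55% − 3.41% = 5.14%
β = (E(R) − R_f) / MRP = (8.29% − 3.41%) / 5.14% = 4.88% / 5.14% = 0.949

0.949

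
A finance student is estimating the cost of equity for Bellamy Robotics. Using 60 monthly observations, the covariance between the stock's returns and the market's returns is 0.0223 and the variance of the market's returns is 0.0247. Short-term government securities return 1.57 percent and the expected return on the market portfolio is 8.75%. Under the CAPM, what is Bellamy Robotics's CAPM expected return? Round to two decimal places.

β = Cov(R_i, R_m) / Var(R_m) = 0.0223 / 0.0247 = 0.9028
MRP = 8.75% − 1.57% = 7.18%
E(R) = R_f + β × MRP = 1.57% + 0.9028 × 7.18% = 8.05%

8.05%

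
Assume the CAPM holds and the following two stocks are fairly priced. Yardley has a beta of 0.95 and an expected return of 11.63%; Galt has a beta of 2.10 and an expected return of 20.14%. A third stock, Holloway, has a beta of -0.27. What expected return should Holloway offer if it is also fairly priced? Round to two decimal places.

MRP (SML slope) = (20.14% − 11.63%) / (2.10 − 0.95) = 8.51% / 1.15 = 7.4000%
R_f (intercept) = 11.63% − 0.95 × 7.4000% = 4.6000%
E(R_Holloway) = R_f + β × MRP = 4.6000% + -0.27 × 7.4000% = 2.60%

2.60%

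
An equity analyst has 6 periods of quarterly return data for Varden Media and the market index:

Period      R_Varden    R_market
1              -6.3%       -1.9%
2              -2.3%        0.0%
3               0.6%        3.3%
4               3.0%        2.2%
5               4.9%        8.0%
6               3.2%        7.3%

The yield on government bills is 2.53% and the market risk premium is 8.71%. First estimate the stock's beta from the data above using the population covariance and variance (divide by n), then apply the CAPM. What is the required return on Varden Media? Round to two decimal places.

Mean R_i = (-6.3 − 2.3 + 0.6 + 3.0 + 4.9 + 3.2) / 6 = 0.5167%
Mean R_m = (-1.9 + 0.0 + 3.3 + 2.2 + 8.0 + 7.3) / 6 = 3.1500%
Σ(R_i − R̄_i)(R_m − R̄_m) = 73.3450  ⇒  Cov = 73.3450 / 6 = 12.2242
Σ(R_m − R̄_m)² = 77.0950  ⇒  Var(R_m) = 77.0950 / 6 = 12.8492
β = Cov / Var(R_m) = 12.2242 / 12.8492 = 0.9514
E(R) = R_f + β × MRP = 2.53% + 0.9514 × 8.71% = 10.82%

10.82%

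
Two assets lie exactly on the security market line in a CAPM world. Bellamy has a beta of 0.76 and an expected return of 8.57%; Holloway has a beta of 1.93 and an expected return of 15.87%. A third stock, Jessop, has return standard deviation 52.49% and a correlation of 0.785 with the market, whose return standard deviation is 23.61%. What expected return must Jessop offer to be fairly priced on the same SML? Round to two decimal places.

MRP = (15.87% − 8.57%) / (1.93 − 0.76) = 6.2393%
R_f = 8.57% − 0.76 × 6.2393% = 3.8281%
β_Jessop = ρ·σ_i/σ_m = 0.785 × 52.49 / 23.61 = 1.7452
E(R_Jessop) = R_f + β × MRP = 3.8281% + 1.7452 × 6.2393% = 14.72%

14.72%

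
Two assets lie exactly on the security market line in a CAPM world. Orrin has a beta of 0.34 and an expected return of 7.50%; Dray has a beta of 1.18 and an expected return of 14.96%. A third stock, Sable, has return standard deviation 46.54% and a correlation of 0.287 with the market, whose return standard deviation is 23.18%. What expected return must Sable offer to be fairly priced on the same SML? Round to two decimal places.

MRP = (14.96% − 7.50%) / (1.18 − 0.34) = 8.8810%
R_f = 7.50% − 0.34 × 8.8810% = 4.4805%
β_Sable = ρ·σ_i/σ_m = 0.287 × 46.54 / 23.18 = 0.5762
E(R_Sable) = R_f + β × MRP = 4.4805% + 0.5762 × 8.8810% = 9.60%

9.60%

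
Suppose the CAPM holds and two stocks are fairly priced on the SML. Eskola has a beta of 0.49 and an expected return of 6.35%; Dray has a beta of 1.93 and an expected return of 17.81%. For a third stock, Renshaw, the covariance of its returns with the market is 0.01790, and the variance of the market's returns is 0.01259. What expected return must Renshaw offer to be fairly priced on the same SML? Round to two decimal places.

MRP = (17.81% − 6.35%) / (1.93 − 0.49) = 7.9583%
R_f = 6.35% − 0.49 × 7.9583% = 2.4504%
β_Renshaw = Cov / Var(R_m) = 0.01790 / 0.01259 = 1.4218
E(R_Renshaw) = R_f + β × MRP = 2.4504% + 1.4218 × 7.9583% = 13.77%

13.77%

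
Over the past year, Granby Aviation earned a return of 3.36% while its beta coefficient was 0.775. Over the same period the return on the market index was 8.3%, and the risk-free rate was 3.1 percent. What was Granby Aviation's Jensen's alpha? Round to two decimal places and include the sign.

Market excess return = 8.3% − 3.1% = 5.20%
CAPM benchmark = R_f + β(R_m − R_f) = 3.1% + 0.775 × 5.2% = 7.1300%
α = actual − benchmark = 3.36% − 7.1300% = -3.77%

-3.77%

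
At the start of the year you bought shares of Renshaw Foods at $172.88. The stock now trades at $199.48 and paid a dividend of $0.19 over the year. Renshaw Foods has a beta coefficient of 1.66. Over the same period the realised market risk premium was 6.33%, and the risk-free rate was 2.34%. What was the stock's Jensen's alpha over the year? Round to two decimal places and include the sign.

+2.65%

Realised HPR = (P1 + D1 − P0) / P0 = (199.48 + 0.19 − 172.88) / 172.88 = 26.79 / 172.88 = 15.4963%
CAPM required = R_f + β·MRP = 2.34% + 1.66 × 6.33% = 12.8478%
α = realised − required = 15.4963% − 12.8478% = +2.65%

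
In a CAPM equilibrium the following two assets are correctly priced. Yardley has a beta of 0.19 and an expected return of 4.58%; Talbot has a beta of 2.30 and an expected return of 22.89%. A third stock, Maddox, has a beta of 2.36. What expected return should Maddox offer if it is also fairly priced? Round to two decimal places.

MRP (SML slope) = (22.89% − 4.58%) / (2.30 − 0.19) = 18.31% / 2.11 = 8.6777%
R_f (intercept) = 4.58% − 0.19 × 8.6777% = 2.9312%
E(R_Maddox) = R_f + β × MRP = 2.9312% + 2.36 × 8.6777% = 23.41%

23.41%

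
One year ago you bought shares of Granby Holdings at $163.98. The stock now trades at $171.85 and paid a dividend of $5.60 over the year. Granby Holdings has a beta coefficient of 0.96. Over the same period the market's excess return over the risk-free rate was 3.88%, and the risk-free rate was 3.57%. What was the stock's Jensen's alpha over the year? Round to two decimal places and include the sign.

Realised HPR = (P1 + D1 − P0) / P0 = (171.85 + 5.60 − 163.98) / 163.98 = 13.47 / 163.98 = 8.2144%
CAPM required = R_f + β·MRP = 3.57% + 0.96 × 3.88% = 7.2948%
α = realised − required = 8.2144% − 7.2948% = +0.92%

+0.92%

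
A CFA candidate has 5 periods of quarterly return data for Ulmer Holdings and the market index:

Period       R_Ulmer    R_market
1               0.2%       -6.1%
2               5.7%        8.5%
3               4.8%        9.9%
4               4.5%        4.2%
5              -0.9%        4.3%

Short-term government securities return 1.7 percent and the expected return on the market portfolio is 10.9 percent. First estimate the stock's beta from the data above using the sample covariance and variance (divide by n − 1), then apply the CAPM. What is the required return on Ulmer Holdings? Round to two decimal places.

Mean R_i = (0.2 + 5.7 + 4.8 + 4.5 − 0.9) / 5 = 2.8600%
Mean R_m = (-6.1 + 8.5 + 9.9 + 4.2 + 4.3) / 5 = 4.1600%
Σ(R_i − R̄_i)(R_m − R̄_m) = 50.2920  ⇒  Cov = 50.2920 / 4 = 12.5730
Σ(R_m − R̄_m)² = 157.0720  ⇒  Var(R_m) = 157.0720 / 4 = 39.2680
β = Cov / Var(R_m) = 12.5730 / 39.2680 = 0.3202
MRP = 10.9% − 1.7% = 9.20%
E(R) = R_f + β × MRP = 1.7% + 0.3202 × 9.2% = 4.65%

4.65%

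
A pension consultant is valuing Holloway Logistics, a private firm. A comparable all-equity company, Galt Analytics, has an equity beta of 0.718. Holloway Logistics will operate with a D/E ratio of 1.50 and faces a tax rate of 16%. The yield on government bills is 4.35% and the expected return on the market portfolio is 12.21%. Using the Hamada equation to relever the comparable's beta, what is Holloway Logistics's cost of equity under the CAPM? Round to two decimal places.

17.10%

β_L = β_U × [1 + (1 − t)(D/E)] = 0.718 × [1 + (1 − 0.16) × 1.50]
    = 0.718 × [1 + 0.84 × 1.50] = 0.718 × 2.2600 = 1.6227
MRP = 12.21% − 4.35% = 7.86%
E(R) = R_f + β_L × MRP = 4.35% + 1.6227 × 7.86% = 17.10%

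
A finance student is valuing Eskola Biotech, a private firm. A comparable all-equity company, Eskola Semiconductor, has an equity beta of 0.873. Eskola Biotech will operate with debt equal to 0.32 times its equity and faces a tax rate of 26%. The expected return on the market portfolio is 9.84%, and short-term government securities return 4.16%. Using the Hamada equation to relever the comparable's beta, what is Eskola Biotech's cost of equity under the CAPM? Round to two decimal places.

β_L = β_U × [1 + (1 − t)(D/E)] = 0.873 × [1 + (1 − 0.26) × 0.32]
    = 0.873 × [1 + 0.74 × 0.32] = 0.873 × 1.2368 = 1.0797
MRP = 9.84% − 4.16% = 5.68%
E(R) = R_f + β_L × MRP = 4.16% + 1.0797 × 5.68% = 10.29%

10.29%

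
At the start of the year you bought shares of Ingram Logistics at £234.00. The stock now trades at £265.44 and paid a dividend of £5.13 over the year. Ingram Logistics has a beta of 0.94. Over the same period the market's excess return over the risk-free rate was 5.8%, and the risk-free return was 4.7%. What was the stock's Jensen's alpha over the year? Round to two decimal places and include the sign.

+5.48%

Realised HPR = (P1 + D1 − P0) / P0 = (265.44 + 5.13 − 234.00) / 234.00 = 36.57 / 234.00 = 15.6282%
CAPM required = R_f + β·MRP = 4.7% + 0.94 × 5.8% = 10.1520%
α = realised − required = 15.6282% − 10.1520% = +5.48%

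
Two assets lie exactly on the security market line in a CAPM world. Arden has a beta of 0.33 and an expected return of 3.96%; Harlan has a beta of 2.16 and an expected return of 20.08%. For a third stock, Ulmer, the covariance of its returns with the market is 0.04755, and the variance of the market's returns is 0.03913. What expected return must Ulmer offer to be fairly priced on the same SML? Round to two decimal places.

MRP = (20.08% − 3.96%) / (2.16 − 0.33) = 8.8087%
R_f = 3.96% − 0.33 × 8.8087% = 1.0531%
β_Ulmer = Cov / Var(R_m) = 0.04755 / 0.03913 = 1.2152
E(R_Ulmer) = R_f + β × MRP = 1.0531% + 1.2152 × 8.8087% = 11.76%

11.76%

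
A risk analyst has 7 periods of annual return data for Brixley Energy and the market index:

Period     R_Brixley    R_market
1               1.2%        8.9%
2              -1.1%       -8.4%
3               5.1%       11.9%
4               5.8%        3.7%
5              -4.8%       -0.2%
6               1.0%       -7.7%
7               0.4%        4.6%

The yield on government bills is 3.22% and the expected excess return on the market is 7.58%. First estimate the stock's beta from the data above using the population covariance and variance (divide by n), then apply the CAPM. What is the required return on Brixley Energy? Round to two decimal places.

4.96%

Mean R_i = (1.2 − 1.1 + 5.1 + 5.8 − 4.8 + 1.0 + 0.4) / 7 = 1.0857%
Mean R_m = (8.9 − 8.4 + 11.9 + 3.7 − 0.2 − 7.7 + 4.6) / 7 = 1.8286%
Σ(R_i − R̄_i)(R_m − R̄_m) = 83.2729  ⇒  Cov = 83.2729 / 7 = 11.8961
Σ(R_m − R̄_m)² = 362.1543  ⇒  Var(R_m) = 362.1543 / 7 = 51.7363
β = Cov / Var(R_m) = 11.8961 / 51.7363 = 0.2299
E(R) = R_f + β × MRP = 3.22% + 0.2299 × 7.58% = 4.96%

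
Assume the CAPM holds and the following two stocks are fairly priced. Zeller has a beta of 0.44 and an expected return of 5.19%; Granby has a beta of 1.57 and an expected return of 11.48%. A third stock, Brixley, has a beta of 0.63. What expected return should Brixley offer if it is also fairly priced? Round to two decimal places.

MRP (SML slope) = (11.48% − 5.19%) / (1.57 − 0.44) = 6.29% / 1.13 = 5.5664%
R_f (intercept) = 5.19% − 0.44 × 5.5664% = 2.7408%
E(R_Brixley) = R_f + β × MRP = 2.7408% + 0.63 × 5.5664% = 6.25%

6.25%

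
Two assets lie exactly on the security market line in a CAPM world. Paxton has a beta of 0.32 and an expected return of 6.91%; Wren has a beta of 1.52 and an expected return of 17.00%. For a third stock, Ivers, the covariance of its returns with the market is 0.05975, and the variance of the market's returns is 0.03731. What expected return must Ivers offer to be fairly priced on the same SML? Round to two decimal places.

MRP = (17.00% − 6.91%) / (1.52 − 0.32) = 8.4083%
R_f = 6.91% − 0.32 × 8.4083% = 4.2193%
β_Ivers = Cov / Var(R_m) = 0.05975 / 0.03731 = 1.6014
E(R_Ivers) = R_f + β × MRP = 4.2193% + 1.6014 × 8.4083% = 17.68%

17.68%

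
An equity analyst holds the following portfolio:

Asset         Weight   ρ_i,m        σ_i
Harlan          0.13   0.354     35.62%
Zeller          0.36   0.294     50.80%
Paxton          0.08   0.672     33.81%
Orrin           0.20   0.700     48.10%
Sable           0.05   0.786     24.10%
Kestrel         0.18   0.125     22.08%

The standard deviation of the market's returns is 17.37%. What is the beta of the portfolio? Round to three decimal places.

β_Harlan = 0.354 × 35.62% / 17.37% = 0.7259
β_Zeller = 0.294 × 50.80% / 17.37% = 0.8598
β_Paxton = 0.672 × 33.81% / 17.37% = 1.3080
β_Orrin = 0.700 × 48.10% / 17.37% = 1.9384
β_Sable = 0.786 × 24.10% / 17.37% = 1.0905
β_Kestrel = 0.125 × 22.08% / 17.37% = 0.1589
β_P = Σ w_i β_i = 0.13×0.7259 + 0.36×0.8598 + 0.08×1.3080 + 0.20×1.9384 + 0.05×1.0905 + 0.18×0.1589 = 0.9793

0.979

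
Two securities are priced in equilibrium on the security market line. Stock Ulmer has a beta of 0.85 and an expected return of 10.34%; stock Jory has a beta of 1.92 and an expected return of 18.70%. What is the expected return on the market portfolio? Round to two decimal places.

11.51%

Both satisfy E(R) = R_f + β·MRP, so the slope of the SML is
MRP = (18.70% − 10.34%) / (1.92 − 0.85) = 8.36% / 1.07 = 7.8131%
R_f = E(R_Ulmer) − β_Ulmer·MRP = 10.34% − 0.85 × 7.8131% = 3.6989%
E(R_m) = R_f + MRP = 3.6989% + 7.8131% = 11.51%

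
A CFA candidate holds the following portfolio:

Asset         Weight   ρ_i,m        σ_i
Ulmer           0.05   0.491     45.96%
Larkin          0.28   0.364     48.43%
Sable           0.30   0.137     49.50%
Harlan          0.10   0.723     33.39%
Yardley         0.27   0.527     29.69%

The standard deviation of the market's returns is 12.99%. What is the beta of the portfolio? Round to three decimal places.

β_Ulmer = 0.491 × 45.96% / 12.99% = 1.7372
β_Larkin = 0.364 × 48.43% / 12.99% = 1.3571
β_Sable = 0.137 × 49.50% / 12.99% = 0.5221
β_Harlan = 0.723 × 33.39% / 12.99% = 1.8584
β_Yardley = 0.527 × 29.69% / 12.99% = 1.2045
β_P = Σ w_i β_i = 0.05×1.7372 + 0.28×1.3571 + 0.30×0.5221 + 0.10×1.8584 + 0.27×1.2045 = 1.1345

1.135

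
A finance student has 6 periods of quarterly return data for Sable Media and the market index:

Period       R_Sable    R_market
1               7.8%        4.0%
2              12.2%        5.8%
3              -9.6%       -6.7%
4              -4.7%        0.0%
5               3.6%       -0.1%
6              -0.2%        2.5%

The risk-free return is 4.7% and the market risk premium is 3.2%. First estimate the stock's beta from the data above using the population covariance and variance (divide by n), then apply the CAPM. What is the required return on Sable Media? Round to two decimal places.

9.95%

Mean R_i = (7.8 + 12.2 − 9.6 − 4.7 + 3.6 − 0.2) / 6 = 1.5167%
Mean R_m = (4.0 + 5.8 − 6.7 + 0.0 − 0.1 + 2.5) / 6 = 0.9167%
Σ(R_i − R̄_i)(R_m − R̄_m) = 157.0783  ⇒  Cov = 157.0783 / 6 = 26.1797
Σ(R_m − R̄_m)² = 95.7483  ⇒  Var(R_m) = 95.7483 / 6 = 15.9581
β = Cov / Var(R_m) = 26.1797 / 15.9581 = 1.6405
E(R) = R_f + β × MRP = 4.7% + 1.6405 × 3.2% = 9.95%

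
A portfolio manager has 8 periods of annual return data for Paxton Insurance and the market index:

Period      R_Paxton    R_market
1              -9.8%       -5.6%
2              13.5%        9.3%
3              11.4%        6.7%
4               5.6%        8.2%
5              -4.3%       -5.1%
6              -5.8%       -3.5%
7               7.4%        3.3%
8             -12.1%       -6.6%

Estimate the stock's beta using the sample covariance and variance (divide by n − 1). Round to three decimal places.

Mean R_i = (-9.8 + 13.5 + 11.4 + 5.6 − 4.3 − 5.8 + 7.4 − 12.1) / 8 = 0.7375%
Mean R_m = (-5.6 + 9.3 + 6.7 + 8.2 − 5.1 − 3.5 + 3.3 − 6.6) / 8 = 0.8375%
Σ(R_i − R̄_i)(R_m − R̄_m) = 444.2988  ⇒  Cov = 444.2988 / 7 = 63.4713
Σ(R_m − R̄_m)² = 317.0788  ⇒  Var(R_m) = 317.0788 / 7 = 45.2970
β = Cov / Var(R_m) = 63.4713 / 45.2970 = 1.4012

1.401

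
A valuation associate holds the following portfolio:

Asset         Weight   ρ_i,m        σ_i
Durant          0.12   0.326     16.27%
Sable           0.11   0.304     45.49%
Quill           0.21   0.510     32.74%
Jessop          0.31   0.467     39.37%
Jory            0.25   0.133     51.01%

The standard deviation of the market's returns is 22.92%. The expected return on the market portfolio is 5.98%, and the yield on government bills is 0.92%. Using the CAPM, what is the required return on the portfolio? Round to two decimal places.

3.80%

β_Durant = 0.326 × 16.27% / 22.92% = 0.2314
β_Sable = 0.304 × 45.49% / 22.92% = 0.6034
β_Quill = 0.510 × 32.74% / 22.92% = 0.7285
β_Jessop = 0.467 × 39.37% / 22.92% = 0.8022
β_Jory = 0.133 × 51.01% / 22.92% = 0.2960
β_P = Σ w_i β_i = 0.12×0.2314 + 0.11×0.6034 + 0.21×0.7285 + 0.31×0.8022 + 0.25×0.2960 = 0.5698
MRP = 5.98% − 0.92% = 5.06%
E(R_P) = R_f + β_P × MRP = 0.92% + 0.5698 × 5.06% = 3.80%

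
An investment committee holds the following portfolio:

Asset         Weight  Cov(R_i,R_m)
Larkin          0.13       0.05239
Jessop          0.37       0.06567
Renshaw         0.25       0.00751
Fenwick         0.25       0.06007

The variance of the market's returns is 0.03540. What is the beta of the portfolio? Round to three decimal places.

1.356

β_Larkin = 0.05239 / 0.03540 = 1.4799
β_Jessop = 0.06567 / 0.03540 = 1.8551
β_Renshaw = 0.00751 / 0.03540 = 0.2121
β_Fenwick = 0.06007 / 0.03540 = 1.6969
β_P = Σ w_i β_i = 0.13×1.4799 + 0.37×1.8551 + 0.25×0.2121 + 0.25×1.6969 = 1.3560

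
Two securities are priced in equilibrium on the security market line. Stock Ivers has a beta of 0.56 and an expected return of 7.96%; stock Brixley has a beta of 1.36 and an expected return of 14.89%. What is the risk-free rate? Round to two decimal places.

3.11%

Both satisfy E(R) = R_f + β·MRP, so the slope of the SML is
MRP = (14.89% − 7.96%) / (1.36 − 0.56) = 6.93% / 0.80 = 8.6625%
R_f = E(R_Ivers) − β_Ivers·MRP = 7.96% − 0.56 × 8.6625% = 3.1090%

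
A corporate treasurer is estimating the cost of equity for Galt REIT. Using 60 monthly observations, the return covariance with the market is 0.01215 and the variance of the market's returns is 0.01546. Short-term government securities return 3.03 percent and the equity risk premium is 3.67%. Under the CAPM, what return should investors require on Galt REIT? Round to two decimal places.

β = Cov(R_i, R_m) / Var(R_m) = 0.01215 / 0.01546 = 0.7859
E(R) = R_f + β × MRP = 3.03% + 0.7859 × 3.67% = 5.91%

5.91%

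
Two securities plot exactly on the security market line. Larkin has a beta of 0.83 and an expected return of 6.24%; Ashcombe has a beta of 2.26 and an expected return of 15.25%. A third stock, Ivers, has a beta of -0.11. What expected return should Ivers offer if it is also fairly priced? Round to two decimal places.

MRP (SML slope) = (15.25% − 6.24%) / (2.26 − 0.83) = 9.01% / 1.43 = 6.3007%
R_f (intercept) = 6.24% − 0.83 × 6.3007% = 1.0104%
E(R_Ivers) = R_f + β × MRP = 1.0104% + -0.11 × 6.3007% = 0.32%

0.32%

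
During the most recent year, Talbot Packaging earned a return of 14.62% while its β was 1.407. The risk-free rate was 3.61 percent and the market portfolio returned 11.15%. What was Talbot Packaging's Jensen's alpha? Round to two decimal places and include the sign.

Market excess return = 11.15% − 3.61% = 7.54%
CAPM benchmark = R_f + β(R_m − R_f) = 3.61% + 1.407 × 7.54% = 14.21878%
α = actual − benchmark = 14.62% − 14.21878% = +0.40%

+0.40%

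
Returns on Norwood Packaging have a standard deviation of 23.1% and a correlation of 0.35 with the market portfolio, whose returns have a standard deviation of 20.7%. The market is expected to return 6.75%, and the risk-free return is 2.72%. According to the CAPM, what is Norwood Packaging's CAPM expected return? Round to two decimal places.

β = ρ × σ_i / σ_m = 0.35 × 23.1% / 20.7% = 0.3906
MRP = 6.75% − 2.72% = 4.03%
E(R) = 2.72% + 0.3906 × 4.03% = 4.29%

4.29%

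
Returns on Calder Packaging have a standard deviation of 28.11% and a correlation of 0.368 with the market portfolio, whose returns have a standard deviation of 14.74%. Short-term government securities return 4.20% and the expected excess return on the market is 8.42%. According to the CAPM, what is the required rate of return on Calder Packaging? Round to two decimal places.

β = ρ × σ_i / σ_m = 0.368 × 28.11% / 14.74% = 0.7018
E(R) = 4.20% + 0.7018 × 8.42% = 10.11%

10.11%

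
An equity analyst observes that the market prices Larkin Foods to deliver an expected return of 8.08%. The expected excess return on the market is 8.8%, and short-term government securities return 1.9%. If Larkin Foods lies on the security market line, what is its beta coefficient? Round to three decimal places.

β = (E(R) − R_f) / MRP = (8.08% − 1.9%) / 8.8% = 6.18% / 8.8% = 0.702

0.702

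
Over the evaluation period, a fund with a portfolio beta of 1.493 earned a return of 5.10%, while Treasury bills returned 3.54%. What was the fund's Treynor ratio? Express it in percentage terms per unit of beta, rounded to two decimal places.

1.04%

Treynor = (R_P − R_f) / β_P = (5.10% − 3.54%) / 1.4930 = 1.56% / 1.4930 = 1.04%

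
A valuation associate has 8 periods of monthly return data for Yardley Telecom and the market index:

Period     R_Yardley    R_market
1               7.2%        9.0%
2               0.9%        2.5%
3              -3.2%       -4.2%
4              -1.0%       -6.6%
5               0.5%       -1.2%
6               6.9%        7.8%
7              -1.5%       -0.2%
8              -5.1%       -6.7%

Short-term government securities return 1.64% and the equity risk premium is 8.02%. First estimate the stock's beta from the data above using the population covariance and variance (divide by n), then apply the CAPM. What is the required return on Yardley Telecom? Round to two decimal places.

Mean R_i = (7.2 + 0.9 − 3.2 − 1.0 + 0.5 + 6.9 − 1.5 − 5.1) / 8 = 0.5875%
Mean R_m = (9.0 + 2.5 − 4.2 − 6.6 − 1.2 + 7.8 − 0.2 − 6.7) / 8 = 0.0500%
Σ(R_i − R̄_i)(R_m − R̄_m) = 174.5450  ⇒  Cov = 174.5450 / 8 = 21.8181
Σ(R_m − R̄_m)² = 255.6400  ⇒  Var(R_m) = 255.6400 / 8 = 31.9550
β = Cov / Var(R_m) = 21.8181 / 31.9550 = 0.6828
E(R) = R_f + β × MRP = 1.64% + 0.6828 × 8.02% = 7.12%

7.12%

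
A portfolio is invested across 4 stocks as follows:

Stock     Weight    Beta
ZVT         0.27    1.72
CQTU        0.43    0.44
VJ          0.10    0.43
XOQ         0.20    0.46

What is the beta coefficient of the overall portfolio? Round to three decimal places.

0.789

β_P = Σ w_i β_i = 0.27×1.72 + 0.43×0.44 + 0.10×0.43 + 0.20×0.46 = 0.7886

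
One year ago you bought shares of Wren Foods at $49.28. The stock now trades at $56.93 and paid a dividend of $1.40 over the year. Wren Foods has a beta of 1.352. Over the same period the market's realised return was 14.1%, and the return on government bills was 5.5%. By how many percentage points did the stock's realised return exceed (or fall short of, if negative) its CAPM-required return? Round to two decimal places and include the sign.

Realised HPR = (P1 + D1 − P0) / P0 = (56.93 + 1.40 − 49.28) / 49.28 = 9.05 / 49.28 = 18.3644%
MRP = 14.1% − 5.5% = 8.60%
CAPM required = R_f + β·MRP = 5.5% + 1.352 × 8.6% = 17.1272%
α = realised − required = 18.3644% − 17.1272% = +1.24%

+1.24%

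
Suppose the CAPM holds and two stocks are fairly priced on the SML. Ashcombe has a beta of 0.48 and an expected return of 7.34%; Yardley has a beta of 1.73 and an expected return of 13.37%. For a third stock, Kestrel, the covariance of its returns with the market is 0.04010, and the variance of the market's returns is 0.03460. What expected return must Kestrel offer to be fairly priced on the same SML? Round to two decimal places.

MRP = (13.37% − 7.34%) / (1.73 − 0.48) = 4.8240%
R_f = 7.34% − 0.48 × 4.8240% = 5.0245%
β_Kestrel = Cov / Var(R_m) = 0.04010 / 0.03460 = 1.1590
E(R_Kestrel) = R_f + β × MRP = 5.0245% + 1.1590 × 4.8240% = 10.62%

10.62%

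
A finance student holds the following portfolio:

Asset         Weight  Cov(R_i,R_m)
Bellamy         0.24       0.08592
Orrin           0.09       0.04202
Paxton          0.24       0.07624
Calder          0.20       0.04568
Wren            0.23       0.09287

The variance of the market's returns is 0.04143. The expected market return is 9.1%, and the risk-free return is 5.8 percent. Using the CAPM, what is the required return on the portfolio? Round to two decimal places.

β_Bellamy = 0.08592 / 0.04143 = 2.0739
β_Orrin = 0.04202 / 0.04143 = 1.0142
β_Paxton = 0.07624 / 0.04143 = 1.8402
β_Calder = 0.04568 / 0.04143 = 1.1026
β_Wren = 0.09287 / 0.04143 = 2.2416
β_P = Σ w_i β_i = 0.24×2.0739 + 0.09×1.0142 + 0.24×1.8402 + 0.20×1.1026 + 0.23×2.2416 = 1.7668
MRP = 9.1% − 5.8% = 3.30%
E(R_P) = R_f + β_P × MRP = 5.8% + 1.7668 × 3.3% = 11.63%

11.63%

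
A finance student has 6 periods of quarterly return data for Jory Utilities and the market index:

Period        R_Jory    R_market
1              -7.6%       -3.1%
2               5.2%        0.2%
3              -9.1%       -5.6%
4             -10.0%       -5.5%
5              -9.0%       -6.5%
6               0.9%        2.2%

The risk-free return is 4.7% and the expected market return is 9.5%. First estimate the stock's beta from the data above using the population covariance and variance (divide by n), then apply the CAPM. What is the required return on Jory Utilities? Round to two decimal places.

Mean R_i = (-7.6 + 5.2 − 9.1 − 10.0 − 9.0 + 0.9) / 6 = -4.9333%
Mean R_m = (-3.1 + 0.2 − 5.6 − 5.5 − 6.5 + 2.2) / 6 = -3.0500%
Σ(R_i − R̄_i)(R_m − R̄_m) = 100.7600  ⇒  Cov = 100.7600 / 6 = 16.7933
Σ(R_m − R̄_m)² = 62.5350  ⇒  Var(R_m) = 62.5350 / 6 = 10.4225
β = Cov / Var(R_m) = 16.7933 / 10.4225 = 1.6113
MRP = 9.5% − 4.7% = 4.80%
E(R) = R_f + β × MRP = 4.7% + 1.6113 × 4.8% = 12.43%

12.43%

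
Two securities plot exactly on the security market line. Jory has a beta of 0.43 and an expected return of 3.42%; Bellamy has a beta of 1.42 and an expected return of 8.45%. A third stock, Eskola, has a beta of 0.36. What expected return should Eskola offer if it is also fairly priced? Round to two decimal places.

MRP (SML slope) = (8.45% − 3.42%) / (1.42 − 0.43) = 5.03% / 0.99 = 5.0808%
R_f (intercept) = 3.42% − 0.43 × 5.0808% = 1.2353%
E(R_Eskola) = R_f + β × MRP = 1.2353% + 0.36 × 5.0808% = 3.06%

3.06%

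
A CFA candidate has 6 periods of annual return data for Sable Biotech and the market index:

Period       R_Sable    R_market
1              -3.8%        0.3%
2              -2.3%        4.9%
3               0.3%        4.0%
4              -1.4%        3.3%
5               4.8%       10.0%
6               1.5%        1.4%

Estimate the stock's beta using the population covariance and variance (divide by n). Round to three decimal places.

Mean R_i = (-3.8 − 2.3 + 0.3 − 1.4 + 4.8 + 1.5) / 6 = -0.1500%
Mean R_m = (0.3 + 4.9 + 4.0 + 3.3 + 10.0 + 1.4) / 6 = 3.9833%
Σ(R_i − R̄_i)(R_m − R̄_m) = 37.8550  ⇒  Cov = 37.8550 / 6 = 6.3092
Σ(R_m − R̄_m)² = 57.7483  ⇒  Var(R_m) = 57.7483 / 6 = 9.6247
β = Cov / Var(R_m) = 6.3092 / 9.6247 = 0.6555

0.656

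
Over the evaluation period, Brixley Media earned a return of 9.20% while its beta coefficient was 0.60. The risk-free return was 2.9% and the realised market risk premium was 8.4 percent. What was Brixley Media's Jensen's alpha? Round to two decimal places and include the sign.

+1.26%

CAPM benchmark = R_f + β(R_m − R_f) = 2.9% + 0.60 × 8.4% = 7.9400%
α = actual − benchmark = 9.20% − 7.9400% = +1.26%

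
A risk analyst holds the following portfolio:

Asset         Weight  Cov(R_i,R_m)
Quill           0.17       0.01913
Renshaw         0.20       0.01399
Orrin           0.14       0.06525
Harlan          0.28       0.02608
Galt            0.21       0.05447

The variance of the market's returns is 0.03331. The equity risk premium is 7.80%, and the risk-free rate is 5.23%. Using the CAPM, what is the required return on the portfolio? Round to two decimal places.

β_Quill = 0.01913 / 0.03331 = 0.5743
β_Renshaw = 0.01399 / 0.03331 = 0.4200
β_Orrin = 0.06525 / 0.03331 = 1.9589
β_Harlan = 0.02608 / 0.03331 = 0.7829
β_Galt = 0.05447 / 0.03331 = 1.6352
β_P = Σ w_i β_i = 0.17×0.5743 + 0.20×0.4200 + 0.14×1.9589 + 0.28×0.7829 + 0.21×1.6352 = 1.0185
E(R_P) = R_f + β_P × MRP = 5.23% + 1.0185 × 7.80% = 13.17%

13.17%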